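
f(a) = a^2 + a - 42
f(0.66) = -40.90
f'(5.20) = 11.40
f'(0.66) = 2.32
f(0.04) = -41.96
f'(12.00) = 25.00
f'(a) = 2*a + 1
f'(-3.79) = -6.58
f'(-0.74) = -0.48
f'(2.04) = 5.08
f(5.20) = -9.76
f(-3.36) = -34.07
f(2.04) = -35.80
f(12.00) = 114.00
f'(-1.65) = -2.30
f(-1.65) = -40.93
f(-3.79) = -31.43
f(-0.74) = -42.19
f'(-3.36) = -5.72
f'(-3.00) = -5.00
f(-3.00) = -36.00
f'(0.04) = 1.08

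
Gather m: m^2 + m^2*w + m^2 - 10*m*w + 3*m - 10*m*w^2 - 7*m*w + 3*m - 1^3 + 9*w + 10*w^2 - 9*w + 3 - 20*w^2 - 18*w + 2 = m^2*(w + 2) + m*(-10*w^2 - 17*w + 6) - 10*w^2 - 18*w + 4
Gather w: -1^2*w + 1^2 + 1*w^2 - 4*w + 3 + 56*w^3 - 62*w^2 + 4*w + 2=56*w^3 - 61*w^2 - w + 6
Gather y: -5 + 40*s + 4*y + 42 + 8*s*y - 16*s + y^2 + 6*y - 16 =24*s + y^2 + y*(8*s + 10) + 21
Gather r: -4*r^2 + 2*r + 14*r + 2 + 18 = -4*r^2 + 16*r + 20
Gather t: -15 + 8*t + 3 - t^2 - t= -t^2 + 7*t - 12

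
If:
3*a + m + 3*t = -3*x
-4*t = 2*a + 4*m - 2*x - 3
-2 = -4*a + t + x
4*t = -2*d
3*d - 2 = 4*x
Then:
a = 43/114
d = 2/57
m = 13/38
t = -1/57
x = -9/19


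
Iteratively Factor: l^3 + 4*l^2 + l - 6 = (l - 1)*(l^2 + 5*l + 6) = (l - 1)*(l + 3)*(l + 2)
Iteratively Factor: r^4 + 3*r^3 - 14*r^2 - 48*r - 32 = (r + 2)*(r^3 + r^2 - 16*r - 16) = (r + 2)*(r + 4)*(r^2 - 3*r - 4) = (r - 4)*(r + 2)*(r + 4)*(r + 1)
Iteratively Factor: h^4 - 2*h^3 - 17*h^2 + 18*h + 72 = (h - 3)*(h^3 + h^2 - 14*h - 24) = (h - 4)*(h - 3)*(h^2 + 5*h + 6) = (h - 4)*(h - 3)*(h + 3)*(h + 2)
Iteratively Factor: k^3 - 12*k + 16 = (k + 4)*(k^2 - 4*k + 4) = (k - 2)*(k + 4)*(k - 2)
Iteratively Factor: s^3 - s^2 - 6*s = (s - 3)*(s^2 + 2*s) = s*(s - 3)*(s + 2)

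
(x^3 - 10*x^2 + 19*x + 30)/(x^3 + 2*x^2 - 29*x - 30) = (x - 6)/(x + 6)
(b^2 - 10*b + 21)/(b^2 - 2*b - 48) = (-b^2 + 10*b - 21)/(-b^2 + 2*b + 48)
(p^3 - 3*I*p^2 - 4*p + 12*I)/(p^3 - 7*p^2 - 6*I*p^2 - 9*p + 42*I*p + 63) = (p^2 - 4)/(p^2 - p*(7 + 3*I) + 21*I)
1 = 1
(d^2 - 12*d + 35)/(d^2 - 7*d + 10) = (d - 7)/(d - 2)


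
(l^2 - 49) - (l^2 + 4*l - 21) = -4*l - 28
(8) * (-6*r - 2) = -48*r - 16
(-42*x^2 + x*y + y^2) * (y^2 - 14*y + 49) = -42*x^2*y^2 + 588*x^2*y - 2058*x^2 + x*y^3 - 14*x*y^2 + 49*x*y + y^4 - 14*y^3 + 49*y^2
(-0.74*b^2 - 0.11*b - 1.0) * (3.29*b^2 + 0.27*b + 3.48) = -2.4346*b^4 - 0.5617*b^3 - 5.8949*b^2 - 0.6528*b - 3.48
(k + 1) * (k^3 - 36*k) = k^4 + k^3 - 36*k^2 - 36*k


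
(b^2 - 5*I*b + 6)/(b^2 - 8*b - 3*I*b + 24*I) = (b^2 - 5*I*b + 6)/(b^2 - 8*b - 3*I*b + 24*I)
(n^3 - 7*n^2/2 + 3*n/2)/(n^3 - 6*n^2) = (2*n^2 - 7*n + 3)/(2*n*(n - 6))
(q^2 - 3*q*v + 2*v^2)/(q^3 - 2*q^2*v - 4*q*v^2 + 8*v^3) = (q - v)/(q^2 - 4*v^2)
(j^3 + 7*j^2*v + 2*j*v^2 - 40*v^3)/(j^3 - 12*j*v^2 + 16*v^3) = (-j - 5*v)/(-j + 2*v)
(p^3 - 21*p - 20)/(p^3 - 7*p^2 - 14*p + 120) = (p + 1)/(p - 6)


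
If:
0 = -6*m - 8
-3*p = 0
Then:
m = -4/3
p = 0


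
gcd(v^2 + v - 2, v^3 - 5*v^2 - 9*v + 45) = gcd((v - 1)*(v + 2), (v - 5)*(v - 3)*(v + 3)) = 1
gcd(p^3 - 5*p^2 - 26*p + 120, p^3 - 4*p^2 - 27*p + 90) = p^2 - p - 30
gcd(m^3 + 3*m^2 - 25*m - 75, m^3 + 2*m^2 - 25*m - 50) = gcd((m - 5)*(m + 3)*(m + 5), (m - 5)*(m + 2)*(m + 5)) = m^2 - 25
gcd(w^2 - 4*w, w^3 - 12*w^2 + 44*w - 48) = w - 4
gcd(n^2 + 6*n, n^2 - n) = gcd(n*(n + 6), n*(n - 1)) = n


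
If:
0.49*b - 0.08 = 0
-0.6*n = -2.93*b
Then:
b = 0.16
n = 0.80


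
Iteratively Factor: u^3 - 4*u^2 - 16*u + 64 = (u + 4)*(u^2 - 8*u + 16) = (u - 4)*(u + 4)*(u - 4)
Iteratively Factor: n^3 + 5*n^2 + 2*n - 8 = (n + 4)*(n^2 + n - 2) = (n - 1)*(n + 4)*(n + 2)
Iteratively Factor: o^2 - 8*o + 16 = (o - 4)*(o - 4)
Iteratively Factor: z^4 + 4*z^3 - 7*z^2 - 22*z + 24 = (z + 3)*(z^3 + z^2 - 10*z + 8) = (z - 2)*(z + 3)*(z^2 + 3*z - 4) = (z - 2)*(z + 3)*(z + 4)*(z - 1)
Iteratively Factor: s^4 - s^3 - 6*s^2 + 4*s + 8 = (s + 2)*(s^3 - 3*s^2 + 4) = (s + 1)*(s + 2)*(s^2 - 4*s + 4) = (s - 2)*(s + 1)*(s + 2)*(s - 2)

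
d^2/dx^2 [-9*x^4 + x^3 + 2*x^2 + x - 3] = -108*x^2 + 6*x + 4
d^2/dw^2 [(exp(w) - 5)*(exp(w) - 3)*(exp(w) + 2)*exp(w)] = (16*exp(3*w) - 54*exp(2*w) - 4*exp(w) + 30)*exp(w)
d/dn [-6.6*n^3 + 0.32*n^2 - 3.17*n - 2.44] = -19.8*n^2 + 0.64*n - 3.17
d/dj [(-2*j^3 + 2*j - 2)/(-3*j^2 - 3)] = 2*(j^4 + 4*j^2 - 2*j - 1)/(3*(j^4 + 2*j^2 + 1))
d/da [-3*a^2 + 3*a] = 3 - 6*a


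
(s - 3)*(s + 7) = s^2 + 4*s - 21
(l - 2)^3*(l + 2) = l^4 - 4*l^3 + 16*l - 16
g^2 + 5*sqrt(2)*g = g*(g + 5*sqrt(2))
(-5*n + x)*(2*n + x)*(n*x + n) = -10*n^3*x - 10*n^3 - 3*n^2*x^2 - 3*n^2*x + n*x^3 + n*x^2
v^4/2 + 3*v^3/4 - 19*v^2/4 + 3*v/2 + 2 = (v/2 + 1/4)*(v - 2)*(v - 1)*(v + 4)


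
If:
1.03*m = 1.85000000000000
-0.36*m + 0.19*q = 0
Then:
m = 1.80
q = 3.40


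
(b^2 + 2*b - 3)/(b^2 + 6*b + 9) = (b - 1)/(b + 3)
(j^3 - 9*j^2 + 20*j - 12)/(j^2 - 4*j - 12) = (j^2 - 3*j + 2)/(j + 2)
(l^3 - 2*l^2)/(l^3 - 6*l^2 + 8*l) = l/(l - 4)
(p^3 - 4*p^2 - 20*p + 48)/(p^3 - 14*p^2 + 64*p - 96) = (p^2 + 2*p - 8)/(p^2 - 8*p + 16)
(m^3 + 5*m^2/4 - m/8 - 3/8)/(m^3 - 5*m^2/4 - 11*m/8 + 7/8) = (4*m + 3)/(4*m - 7)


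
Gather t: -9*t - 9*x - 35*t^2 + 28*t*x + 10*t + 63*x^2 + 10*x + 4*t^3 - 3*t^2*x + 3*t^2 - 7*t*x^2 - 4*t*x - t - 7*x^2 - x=4*t^3 + t^2*(-3*x - 32) + t*(-7*x^2 + 24*x) + 56*x^2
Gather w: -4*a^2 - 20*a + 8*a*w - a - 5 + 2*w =-4*a^2 - 21*a + w*(8*a + 2) - 5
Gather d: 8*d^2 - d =8*d^2 - d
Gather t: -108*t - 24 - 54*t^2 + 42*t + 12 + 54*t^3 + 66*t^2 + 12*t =54*t^3 + 12*t^2 - 54*t - 12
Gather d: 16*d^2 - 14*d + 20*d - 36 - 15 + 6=16*d^2 + 6*d - 45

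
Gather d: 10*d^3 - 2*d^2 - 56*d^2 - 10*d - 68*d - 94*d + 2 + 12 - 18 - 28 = 10*d^3 - 58*d^2 - 172*d - 32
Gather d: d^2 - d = d^2 - d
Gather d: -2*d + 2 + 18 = 20 - 2*d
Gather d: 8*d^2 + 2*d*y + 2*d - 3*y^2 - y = 8*d^2 + d*(2*y + 2) - 3*y^2 - y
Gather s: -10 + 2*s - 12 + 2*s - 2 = 4*s - 24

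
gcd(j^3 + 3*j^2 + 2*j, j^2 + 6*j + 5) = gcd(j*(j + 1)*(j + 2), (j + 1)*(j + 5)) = j + 1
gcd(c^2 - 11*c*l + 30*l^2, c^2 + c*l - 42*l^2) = c - 6*l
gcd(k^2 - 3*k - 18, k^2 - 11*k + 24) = 1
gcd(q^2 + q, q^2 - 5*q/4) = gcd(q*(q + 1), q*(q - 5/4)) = q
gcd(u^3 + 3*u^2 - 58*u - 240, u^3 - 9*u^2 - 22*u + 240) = u^2 - 3*u - 40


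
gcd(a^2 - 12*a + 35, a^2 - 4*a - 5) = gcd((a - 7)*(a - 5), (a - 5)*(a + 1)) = a - 5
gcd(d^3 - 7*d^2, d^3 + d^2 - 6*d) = d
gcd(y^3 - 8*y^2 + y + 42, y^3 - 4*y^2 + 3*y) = y - 3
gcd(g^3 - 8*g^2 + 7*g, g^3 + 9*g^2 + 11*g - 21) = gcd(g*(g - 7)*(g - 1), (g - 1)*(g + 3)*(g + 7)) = g - 1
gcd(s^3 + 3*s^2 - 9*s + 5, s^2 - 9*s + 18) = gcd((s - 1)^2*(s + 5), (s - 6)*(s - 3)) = 1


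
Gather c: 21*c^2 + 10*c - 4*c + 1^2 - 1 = 21*c^2 + 6*c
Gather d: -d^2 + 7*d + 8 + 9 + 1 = -d^2 + 7*d + 18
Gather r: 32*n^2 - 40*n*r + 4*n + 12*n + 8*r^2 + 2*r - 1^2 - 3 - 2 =32*n^2 + 16*n + 8*r^2 + r*(2 - 40*n) - 6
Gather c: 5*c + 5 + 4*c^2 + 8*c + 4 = 4*c^2 + 13*c + 9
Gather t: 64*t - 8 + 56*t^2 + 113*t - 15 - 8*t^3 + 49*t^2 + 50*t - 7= -8*t^3 + 105*t^2 + 227*t - 30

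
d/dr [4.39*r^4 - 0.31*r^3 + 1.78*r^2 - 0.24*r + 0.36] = 17.56*r^3 - 0.93*r^2 + 3.56*r - 0.24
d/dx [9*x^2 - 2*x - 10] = 18*x - 2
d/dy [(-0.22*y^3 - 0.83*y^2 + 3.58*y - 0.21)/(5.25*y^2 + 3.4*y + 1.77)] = (-1.155*y^4 - 1.496*y^3 - 22.7852*y^2 - 0.7332*y + 7.0506)/(27.5625*y^4 + 35.7*y^3 + 30.145*y^2 + 12.036*y + 3.1329)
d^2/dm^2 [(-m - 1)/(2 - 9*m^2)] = 18*(36*m^2*(m + 1) - (3*m + 1)*(9*m^2 - 2))/(9*m^2 - 2)^3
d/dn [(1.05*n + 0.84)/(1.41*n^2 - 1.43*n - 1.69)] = (1.4805*n^2 - 1.5015*n - (1.05*n + 0.84)*(2.82*n - 1.43) - 1.7745)/(-1.41*n^2 + 1.43*n + 1.69)^2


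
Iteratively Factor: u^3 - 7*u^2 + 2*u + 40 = (u - 4)*(u^2 - 3*u - 10) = (u - 4)*(u + 2)*(u - 5)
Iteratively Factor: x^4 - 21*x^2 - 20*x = (x)*(x^3 - 21*x - 20) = x*(x + 4)*(x^2 - 4*x - 5) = x*(x + 1)*(x + 4)*(x - 5)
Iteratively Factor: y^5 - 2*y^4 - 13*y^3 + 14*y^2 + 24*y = (y - 2)*(y^4 - 13*y^2 - 12*y) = (y - 2)*(y + 3)*(y^3 - 3*y^2 - 4*y) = y*(y - 2)*(y + 3)*(y^2 - 3*y - 4) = y*(y - 2)*(y + 1)*(y + 3)*(y - 4)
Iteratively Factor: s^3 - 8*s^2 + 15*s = (s)*(s^2 - 8*s + 15) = s*(s - 5)*(s - 3)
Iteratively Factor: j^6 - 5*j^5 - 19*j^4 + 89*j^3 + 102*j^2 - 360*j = (j + 3)*(j^5 - 8*j^4 + 5*j^3 + 74*j^2 - 120*j) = (j + 3)^2*(j^4 - 11*j^3 + 38*j^2 - 40*j) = (j - 5)*(j + 3)^2*(j^3 - 6*j^2 + 8*j) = (j - 5)*(j - 4)*(j + 3)^2*(j^2 - 2*j) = (j - 5)*(j - 4)*(j - 2)*(j + 3)^2*(j)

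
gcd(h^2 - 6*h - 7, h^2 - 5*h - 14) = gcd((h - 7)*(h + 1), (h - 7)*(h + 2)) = h - 7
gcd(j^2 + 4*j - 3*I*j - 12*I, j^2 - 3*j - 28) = j + 4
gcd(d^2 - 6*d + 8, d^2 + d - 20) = d - 4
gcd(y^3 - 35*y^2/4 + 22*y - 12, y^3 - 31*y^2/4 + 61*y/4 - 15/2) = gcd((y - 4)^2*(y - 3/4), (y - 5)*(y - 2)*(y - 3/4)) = y - 3/4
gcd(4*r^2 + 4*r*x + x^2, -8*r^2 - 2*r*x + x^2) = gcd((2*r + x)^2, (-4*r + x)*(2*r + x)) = 2*r + x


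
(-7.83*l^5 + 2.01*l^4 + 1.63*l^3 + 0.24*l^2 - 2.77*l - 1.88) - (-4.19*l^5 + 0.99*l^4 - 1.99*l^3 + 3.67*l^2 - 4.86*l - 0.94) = -3.64*l^5 + 1.02*l^4 + 3.62*l^3 - 3.43*l^2 + 2.09*l - 0.94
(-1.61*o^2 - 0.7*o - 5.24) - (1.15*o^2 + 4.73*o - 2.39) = -2.76*o^2 - 5.43*o - 2.85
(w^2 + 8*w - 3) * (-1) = -w^2 - 8*w + 3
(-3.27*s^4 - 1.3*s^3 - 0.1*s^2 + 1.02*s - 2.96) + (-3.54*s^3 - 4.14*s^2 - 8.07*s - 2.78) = -3.27*s^4 - 4.84*s^3 - 4.24*s^2 - 7.05*s - 5.74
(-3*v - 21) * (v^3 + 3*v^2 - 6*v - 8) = -3*v^4 - 30*v^3 - 45*v^2 + 150*v + 168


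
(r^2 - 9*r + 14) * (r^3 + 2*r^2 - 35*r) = r^5 - 7*r^4 - 39*r^3 + 343*r^2 - 490*r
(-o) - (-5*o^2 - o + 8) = 5*o^2 - 8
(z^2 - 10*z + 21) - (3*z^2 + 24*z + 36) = -2*z^2 - 34*z - 15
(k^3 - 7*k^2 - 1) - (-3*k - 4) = k^3 - 7*k^2 + 3*k + 3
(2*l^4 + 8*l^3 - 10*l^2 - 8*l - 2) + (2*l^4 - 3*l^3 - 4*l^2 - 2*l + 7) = 4*l^4 + 5*l^3 - 14*l^2 - 10*l + 5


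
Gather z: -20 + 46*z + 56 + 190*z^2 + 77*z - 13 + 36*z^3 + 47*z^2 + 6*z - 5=36*z^3 + 237*z^2 + 129*z + 18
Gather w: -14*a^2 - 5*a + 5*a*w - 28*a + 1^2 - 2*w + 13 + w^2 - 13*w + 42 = -14*a^2 - 33*a + w^2 + w*(5*a - 15) + 56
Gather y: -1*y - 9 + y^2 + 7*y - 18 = y^2 + 6*y - 27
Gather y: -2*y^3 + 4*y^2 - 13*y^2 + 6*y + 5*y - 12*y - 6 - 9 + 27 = -2*y^3 - 9*y^2 - y + 12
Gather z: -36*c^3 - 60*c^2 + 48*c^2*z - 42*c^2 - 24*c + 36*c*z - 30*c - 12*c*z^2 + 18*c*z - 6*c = -36*c^3 - 102*c^2 - 12*c*z^2 - 60*c + z*(48*c^2 + 54*c)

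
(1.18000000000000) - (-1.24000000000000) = 2.42000000000000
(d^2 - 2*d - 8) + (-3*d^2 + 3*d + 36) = -2*d^2 + d + 28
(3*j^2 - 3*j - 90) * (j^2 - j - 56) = 3*j^4 - 6*j^3 - 255*j^2 + 258*j + 5040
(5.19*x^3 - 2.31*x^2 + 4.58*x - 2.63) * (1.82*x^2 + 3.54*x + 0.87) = 9.4458*x^5 + 14.1684*x^4 + 4.6735*x^3 + 9.4169*x^2 - 5.3256*x - 2.2881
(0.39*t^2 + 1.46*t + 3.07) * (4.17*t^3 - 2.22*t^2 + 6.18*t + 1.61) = 1.6263*t^5 + 5.2224*t^4 + 11.9709*t^3 + 2.8353*t^2 + 21.3232*t + 4.9427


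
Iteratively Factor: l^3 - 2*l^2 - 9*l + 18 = (l - 2)*(l^2 - 9) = (l - 2)*(l + 3)*(l - 3)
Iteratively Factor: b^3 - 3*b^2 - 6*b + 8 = (b + 2)*(b^2 - 5*b + 4) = (b - 1)*(b + 2)*(b - 4)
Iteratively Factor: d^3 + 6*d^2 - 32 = (d - 2)*(d^2 + 8*d + 16) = (d - 2)*(d + 4)*(d + 4)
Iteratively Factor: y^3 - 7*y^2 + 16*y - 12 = (y - 2)*(y^2 - 5*y + 6) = (y - 3)*(y - 2)*(y - 2)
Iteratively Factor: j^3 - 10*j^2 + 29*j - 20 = (j - 1)*(j^2 - 9*j + 20) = (j - 5)*(j - 1)*(j - 4)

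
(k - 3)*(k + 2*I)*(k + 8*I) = k^3 - 3*k^2 + 10*I*k^2 - 16*k - 30*I*k + 48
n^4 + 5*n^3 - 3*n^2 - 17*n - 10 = (n - 2)*(n + 1)^2*(n + 5)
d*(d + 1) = d^2 + d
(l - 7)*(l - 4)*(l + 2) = l^3 - 9*l^2 + 6*l + 56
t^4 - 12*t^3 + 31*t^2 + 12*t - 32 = (t - 8)*(t - 4)*(t - 1)*(t + 1)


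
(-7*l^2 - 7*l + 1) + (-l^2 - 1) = -8*l^2 - 7*l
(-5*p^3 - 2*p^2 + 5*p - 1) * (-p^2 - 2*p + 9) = 5*p^5 + 12*p^4 - 46*p^3 - 27*p^2 + 47*p - 9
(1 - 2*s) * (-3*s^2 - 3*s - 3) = 6*s^3 + 3*s^2 + 3*s - 3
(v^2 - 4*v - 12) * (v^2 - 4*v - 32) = v^4 - 8*v^3 - 28*v^2 + 176*v + 384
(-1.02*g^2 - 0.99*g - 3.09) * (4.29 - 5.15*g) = 5.253*g^3 + 0.722700000000001*g^2 + 11.6664*g - 13.2561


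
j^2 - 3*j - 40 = (j - 8)*(j + 5)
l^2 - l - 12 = (l - 4)*(l + 3)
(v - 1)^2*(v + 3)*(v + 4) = v^4 + 5*v^3 - v^2 - 17*v + 12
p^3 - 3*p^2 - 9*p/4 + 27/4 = (p - 3)*(p - 3/2)*(p + 3/2)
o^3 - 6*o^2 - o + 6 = (o - 6)*(o - 1)*(o + 1)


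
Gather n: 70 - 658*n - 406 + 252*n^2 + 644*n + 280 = 252*n^2 - 14*n - 56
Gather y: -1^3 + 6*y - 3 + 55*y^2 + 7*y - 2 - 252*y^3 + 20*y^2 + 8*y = -252*y^3 + 75*y^2 + 21*y - 6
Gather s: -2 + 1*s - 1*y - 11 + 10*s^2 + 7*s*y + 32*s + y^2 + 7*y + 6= 10*s^2 + s*(7*y + 33) + y^2 + 6*y - 7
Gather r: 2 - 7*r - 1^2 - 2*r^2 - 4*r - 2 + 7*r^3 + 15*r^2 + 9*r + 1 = 7*r^3 + 13*r^2 - 2*r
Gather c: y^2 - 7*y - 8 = y^2 - 7*y - 8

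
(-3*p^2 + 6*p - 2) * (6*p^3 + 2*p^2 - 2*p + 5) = -18*p^5 + 30*p^4 + 6*p^3 - 31*p^2 + 34*p - 10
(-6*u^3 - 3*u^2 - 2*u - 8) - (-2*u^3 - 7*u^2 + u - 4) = -4*u^3 + 4*u^2 - 3*u - 4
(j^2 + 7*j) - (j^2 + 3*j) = 4*j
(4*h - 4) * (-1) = 4 - 4*h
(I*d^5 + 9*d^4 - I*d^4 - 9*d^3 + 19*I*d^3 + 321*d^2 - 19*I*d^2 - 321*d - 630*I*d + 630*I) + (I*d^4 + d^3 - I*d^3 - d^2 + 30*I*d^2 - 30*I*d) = I*d^5 + 9*d^4 - 8*d^3 + 18*I*d^3 + 320*d^2 + 11*I*d^2 - 321*d - 660*I*d + 630*I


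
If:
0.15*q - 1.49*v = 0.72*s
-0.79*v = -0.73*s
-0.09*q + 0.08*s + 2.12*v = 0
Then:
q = 0.00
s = 0.00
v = 0.00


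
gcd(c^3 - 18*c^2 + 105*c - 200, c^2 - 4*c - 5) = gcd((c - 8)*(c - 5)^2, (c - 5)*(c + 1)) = c - 5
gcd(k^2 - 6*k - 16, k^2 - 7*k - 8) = k - 8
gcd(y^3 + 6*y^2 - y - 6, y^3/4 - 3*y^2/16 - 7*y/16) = y + 1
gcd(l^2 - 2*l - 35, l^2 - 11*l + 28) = l - 7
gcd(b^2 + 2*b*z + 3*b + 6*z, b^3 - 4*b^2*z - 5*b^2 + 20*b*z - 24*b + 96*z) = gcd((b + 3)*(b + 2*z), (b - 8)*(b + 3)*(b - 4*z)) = b + 3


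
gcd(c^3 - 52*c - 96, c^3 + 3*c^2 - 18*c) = c + 6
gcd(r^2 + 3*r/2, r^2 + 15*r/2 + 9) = r + 3/2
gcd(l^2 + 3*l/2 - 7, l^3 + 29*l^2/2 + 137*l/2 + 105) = l + 7/2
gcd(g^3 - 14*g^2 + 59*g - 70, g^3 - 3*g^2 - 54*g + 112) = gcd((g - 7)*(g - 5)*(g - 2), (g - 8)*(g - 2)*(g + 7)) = g - 2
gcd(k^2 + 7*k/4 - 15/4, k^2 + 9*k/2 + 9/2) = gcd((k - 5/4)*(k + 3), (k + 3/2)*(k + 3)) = k + 3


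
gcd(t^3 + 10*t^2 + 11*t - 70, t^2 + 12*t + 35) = t^2 + 12*t + 35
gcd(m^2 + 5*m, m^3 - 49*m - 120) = m + 5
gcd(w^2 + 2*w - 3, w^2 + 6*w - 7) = w - 1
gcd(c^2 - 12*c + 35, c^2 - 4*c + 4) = 1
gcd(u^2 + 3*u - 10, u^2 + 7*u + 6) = 1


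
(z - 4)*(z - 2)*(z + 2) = z^3 - 4*z^2 - 4*z + 16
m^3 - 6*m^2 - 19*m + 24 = (m - 8)*(m - 1)*(m + 3)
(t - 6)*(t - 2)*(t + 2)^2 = t^4 - 4*t^3 - 16*t^2 + 16*t + 48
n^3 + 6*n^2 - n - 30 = (n - 2)*(n + 3)*(n + 5)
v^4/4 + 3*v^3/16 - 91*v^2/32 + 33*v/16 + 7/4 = (v/4 + 1)*(v - 2)*(v - 7/4)*(v + 1/2)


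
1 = 1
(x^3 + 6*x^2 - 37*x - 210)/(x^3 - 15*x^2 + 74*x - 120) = (x^2 + 12*x + 35)/(x^2 - 9*x + 20)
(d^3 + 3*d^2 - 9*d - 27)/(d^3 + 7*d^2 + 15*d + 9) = (d - 3)/(d + 1)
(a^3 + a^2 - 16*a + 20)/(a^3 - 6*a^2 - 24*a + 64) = (a^2 + 3*a - 10)/(a^2 - 4*a - 32)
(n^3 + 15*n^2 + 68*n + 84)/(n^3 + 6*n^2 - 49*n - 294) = (n + 2)/(n - 7)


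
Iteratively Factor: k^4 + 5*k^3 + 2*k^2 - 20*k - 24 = (k + 3)*(k^3 + 2*k^2 - 4*k - 8) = (k + 2)*(k + 3)*(k^2 - 4) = (k + 2)^2*(k + 3)*(k - 2)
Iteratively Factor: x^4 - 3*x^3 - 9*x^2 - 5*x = (x + 1)*(x^3 - 4*x^2 - 5*x) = x*(x + 1)*(x^2 - 4*x - 5) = x*(x + 1)^2*(x - 5)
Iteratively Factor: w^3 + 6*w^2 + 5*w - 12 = (w - 1)*(w^2 + 7*w + 12) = (w - 1)*(w + 4)*(w + 3)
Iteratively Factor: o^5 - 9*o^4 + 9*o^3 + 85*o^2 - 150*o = (o)*(o^4 - 9*o^3 + 9*o^2 + 85*o - 150) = o*(o - 5)*(o^3 - 4*o^2 - 11*o + 30) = o*(o - 5)^2*(o^2 + o - 6) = o*(o - 5)^2*(o - 2)*(o + 3)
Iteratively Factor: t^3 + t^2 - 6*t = (t + 3)*(t^2 - 2*t) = (t - 2)*(t + 3)*(t)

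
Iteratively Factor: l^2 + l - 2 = (l - 1)*(l + 2)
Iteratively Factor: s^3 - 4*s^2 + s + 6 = (s + 1)*(s^2 - 5*s + 6) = (s - 3)*(s + 1)*(s - 2)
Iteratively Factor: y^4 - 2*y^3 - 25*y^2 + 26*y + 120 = (y + 2)*(y^3 - 4*y^2 - 17*y + 60) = (y + 2)*(y + 4)*(y^2 - 8*y + 15) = (y - 5)*(y + 2)*(y + 4)*(y - 3)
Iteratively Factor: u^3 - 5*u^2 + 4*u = (u - 1)*(u^2 - 4*u) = (u - 4)*(u - 1)*(u)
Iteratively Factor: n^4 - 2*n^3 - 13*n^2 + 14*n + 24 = (n + 1)*(n^3 - 3*n^2 - 10*n + 24) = (n + 1)*(n + 3)*(n^2 - 6*n + 8) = (n - 4)*(n + 1)*(n + 3)*(n - 2)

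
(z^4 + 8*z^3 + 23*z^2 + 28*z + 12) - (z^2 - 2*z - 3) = z^4 + 8*z^3 + 22*z^2 + 30*z + 15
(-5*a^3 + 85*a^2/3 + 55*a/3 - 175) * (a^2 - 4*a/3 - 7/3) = -5*a^5 + 35*a^4 - 70*a^3/9 - 2390*a^2/9 + 1715*a/9 + 1225/3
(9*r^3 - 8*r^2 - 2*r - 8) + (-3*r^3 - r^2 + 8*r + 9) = 6*r^3 - 9*r^2 + 6*r + 1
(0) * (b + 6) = 0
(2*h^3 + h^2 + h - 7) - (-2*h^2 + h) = 2*h^3 + 3*h^2 - 7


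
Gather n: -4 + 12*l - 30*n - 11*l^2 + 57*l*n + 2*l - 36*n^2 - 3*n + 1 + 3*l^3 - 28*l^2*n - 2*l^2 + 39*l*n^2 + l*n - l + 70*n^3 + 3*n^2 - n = 3*l^3 - 13*l^2 + 13*l + 70*n^3 + n^2*(39*l - 33) + n*(-28*l^2 + 58*l - 34) - 3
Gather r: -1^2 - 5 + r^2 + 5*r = r^2 + 5*r - 6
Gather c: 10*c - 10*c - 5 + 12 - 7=0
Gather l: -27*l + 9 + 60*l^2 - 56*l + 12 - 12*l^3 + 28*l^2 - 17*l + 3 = -12*l^3 + 88*l^2 - 100*l + 24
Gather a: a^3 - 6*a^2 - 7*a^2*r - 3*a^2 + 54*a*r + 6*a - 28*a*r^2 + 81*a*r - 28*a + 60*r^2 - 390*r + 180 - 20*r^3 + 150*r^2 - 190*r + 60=a^3 + a^2*(-7*r - 9) + a*(-28*r^2 + 135*r - 22) - 20*r^3 + 210*r^2 - 580*r + 240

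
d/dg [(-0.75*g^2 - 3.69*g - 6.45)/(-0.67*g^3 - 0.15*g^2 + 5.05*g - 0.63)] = (-0.5025*g^4 - 4.9446*g^3 - 17.3055*g^2 - 0.989999999999998*g + 34.8972)/(0.4489*g^6 + 0.201*g^5 - 6.7445*g^4 - 0.6708*g^3 + 25.6915*g^2 - 6.363*g + 0.3969)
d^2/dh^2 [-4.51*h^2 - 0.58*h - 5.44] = -9.02000000000000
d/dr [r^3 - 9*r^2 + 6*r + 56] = 3*r^2 - 18*r + 6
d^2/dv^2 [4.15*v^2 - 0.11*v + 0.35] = 8.30000000000000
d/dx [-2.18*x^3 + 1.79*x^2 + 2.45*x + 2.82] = -6.54*x^2 + 3.58*x + 2.45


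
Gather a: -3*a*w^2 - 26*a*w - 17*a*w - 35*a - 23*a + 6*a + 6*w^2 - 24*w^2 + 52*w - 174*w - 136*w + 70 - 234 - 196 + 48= a*(-3*w^2 - 43*w - 52) - 18*w^2 - 258*w - 312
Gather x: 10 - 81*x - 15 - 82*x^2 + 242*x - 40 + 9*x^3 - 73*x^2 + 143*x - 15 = 9*x^3 - 155*x^2 + 304*x - 60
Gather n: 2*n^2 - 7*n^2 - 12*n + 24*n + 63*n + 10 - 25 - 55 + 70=-5*n^2 + 75*n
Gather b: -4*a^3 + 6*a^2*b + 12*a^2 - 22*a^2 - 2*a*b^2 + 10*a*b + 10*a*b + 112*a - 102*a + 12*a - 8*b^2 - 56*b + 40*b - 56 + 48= -4*a^3 - 10*a^2 + 22*a + b^2*(-2*a - 8) + b*(6*a^2 + 20*a - 16) - 8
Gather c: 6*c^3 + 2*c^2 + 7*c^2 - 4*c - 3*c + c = 6*c^3 + 9*c^2 - 6*c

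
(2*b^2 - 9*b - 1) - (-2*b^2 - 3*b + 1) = 4*b^2 - 6*b - 2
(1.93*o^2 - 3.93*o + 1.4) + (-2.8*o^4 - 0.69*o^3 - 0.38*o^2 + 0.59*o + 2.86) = -2.8*o^4 - 0.69*o^3 + 1.55*o^2 - 3.34*o + 4.26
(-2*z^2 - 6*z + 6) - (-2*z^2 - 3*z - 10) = 16 - 3*z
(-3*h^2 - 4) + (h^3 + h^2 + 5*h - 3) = h^3 - 2*h^2 + 5*h - 7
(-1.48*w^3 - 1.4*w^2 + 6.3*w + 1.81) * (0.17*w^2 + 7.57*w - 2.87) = -0.2516*w^5 - 11.4416*w^4 - 5.2794*w^3 + 52.0167*w^2 - 4.3793*w - 5.1947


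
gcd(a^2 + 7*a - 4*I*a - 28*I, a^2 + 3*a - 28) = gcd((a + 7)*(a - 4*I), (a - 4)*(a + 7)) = a + 7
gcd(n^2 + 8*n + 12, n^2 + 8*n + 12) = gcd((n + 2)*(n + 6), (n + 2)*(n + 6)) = n^2 + 8*n + 12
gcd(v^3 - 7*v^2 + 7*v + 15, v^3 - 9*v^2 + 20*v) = v - 5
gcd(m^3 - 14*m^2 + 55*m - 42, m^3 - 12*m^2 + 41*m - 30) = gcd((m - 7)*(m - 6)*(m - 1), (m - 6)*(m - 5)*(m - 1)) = m^2 - 7*m + 6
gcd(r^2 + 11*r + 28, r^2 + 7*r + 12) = r + 4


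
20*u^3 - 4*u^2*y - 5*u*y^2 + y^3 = (-5*u + y)*(-2*u + y)*(2*u + y)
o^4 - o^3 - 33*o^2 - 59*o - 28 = (o - 7)*(o + 1)^2*(o + 4)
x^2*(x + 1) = x^3 + x^2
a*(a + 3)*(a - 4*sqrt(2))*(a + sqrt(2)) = a^4 - 3*sqrt(2)*a^3 + 3*a^3 - 9*sqrt(2)*a^2 - 8*a^2 - 24*a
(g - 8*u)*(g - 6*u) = g^2 - 14*g*u + 48*u^2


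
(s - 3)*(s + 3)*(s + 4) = s^3 + 4*s^2 - 9*s - 36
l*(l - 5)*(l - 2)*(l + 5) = l^4 - 2*l^3 - 25*l^2 + 50*l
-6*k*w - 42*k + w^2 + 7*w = (-6*k + w)*(w + 7)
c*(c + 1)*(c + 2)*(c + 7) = c^4 + 10*c^3 + 23*c^2 + 14*c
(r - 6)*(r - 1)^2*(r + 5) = r^4 - 3*r^3 - 27*r^2 + 59*r - 30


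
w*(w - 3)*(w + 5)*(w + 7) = w^4 + 9*w^3 - w^2 - 105*w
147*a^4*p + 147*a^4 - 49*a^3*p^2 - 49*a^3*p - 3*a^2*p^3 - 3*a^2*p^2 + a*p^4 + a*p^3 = (-7*a + p)*(-3*a + p)*(7*a + p)*(a*p + a)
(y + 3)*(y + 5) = y^2 + 8*y + 15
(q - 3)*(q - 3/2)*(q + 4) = q^3 - q^2/2 - 27*q/2 + 18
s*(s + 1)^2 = s^3 + 2*s^2 + s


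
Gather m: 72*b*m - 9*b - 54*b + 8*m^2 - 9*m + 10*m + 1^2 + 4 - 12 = -63*b + 8*m^2 + m*(72*b + 1) - 7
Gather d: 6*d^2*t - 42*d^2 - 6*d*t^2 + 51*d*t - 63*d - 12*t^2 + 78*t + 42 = d^2*(6*t - 42) + d*(-6*t^2 + 51*t - 63) - 12*t^2 + 78*t + 42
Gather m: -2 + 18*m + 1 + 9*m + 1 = 27*m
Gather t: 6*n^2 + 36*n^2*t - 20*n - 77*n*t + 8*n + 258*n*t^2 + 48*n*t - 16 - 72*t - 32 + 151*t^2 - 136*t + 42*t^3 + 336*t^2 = 6*n^2 - 12*n + 42*t^3 + t^2*(258*n + 487) + t*(36*n^2 - 29*n - 208) - 48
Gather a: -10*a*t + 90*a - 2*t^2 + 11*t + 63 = a*(90 - 10*t) - 2*t^2 + 11*t + 63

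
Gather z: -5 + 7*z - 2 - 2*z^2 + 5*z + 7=-2*z^2 + 12*z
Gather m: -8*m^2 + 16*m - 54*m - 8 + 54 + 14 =-8*m^2 - 38*m + 60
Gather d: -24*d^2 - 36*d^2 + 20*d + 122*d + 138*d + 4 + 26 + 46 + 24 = -60*d^2 + 280*d + 100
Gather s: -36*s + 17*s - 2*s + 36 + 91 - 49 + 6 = 84 - 21*s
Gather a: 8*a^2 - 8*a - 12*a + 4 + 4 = 8*a^2 - 20*a + 8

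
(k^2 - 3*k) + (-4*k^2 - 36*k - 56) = -3*k^2 - 39*k - 56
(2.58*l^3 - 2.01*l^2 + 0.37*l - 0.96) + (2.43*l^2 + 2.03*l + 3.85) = 2.58*l^3 + 0.42*l^2 + 2.4*l + 2.89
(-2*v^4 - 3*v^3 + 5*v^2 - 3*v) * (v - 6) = -2*v^5 + 9*v^4 + 23*v^3 - 33*v^2 + 18*v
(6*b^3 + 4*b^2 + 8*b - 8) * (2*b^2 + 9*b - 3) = 12*b^5 + 62*b^4 + 34*b^3 + 44*b^2 - 96*b + 24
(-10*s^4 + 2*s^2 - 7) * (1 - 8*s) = 80*s^5 - 10*s^4 - 16*s^3 + 2*s^2 + 56*s - 7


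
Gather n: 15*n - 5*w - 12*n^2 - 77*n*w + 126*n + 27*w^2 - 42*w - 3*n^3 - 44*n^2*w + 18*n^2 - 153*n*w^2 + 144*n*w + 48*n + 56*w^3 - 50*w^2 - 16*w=-3*n^3 + n^2*(6 - 44*w) + n*(-153*w^2 + 67*w + 189) + 56*w^3 - 23*w^2 - 63*w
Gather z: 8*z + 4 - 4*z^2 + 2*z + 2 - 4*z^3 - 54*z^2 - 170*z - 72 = -4*z^3 - 58*z^2 - 160*z - 66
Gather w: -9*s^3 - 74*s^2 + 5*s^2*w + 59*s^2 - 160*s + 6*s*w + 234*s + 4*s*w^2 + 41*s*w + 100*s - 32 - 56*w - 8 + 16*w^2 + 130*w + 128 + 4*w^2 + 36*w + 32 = -9*s^3 - 15*s^2 + 174*s + w^2*(4*s + 20) + w*(5*s^2 + 47*s + 110) + 120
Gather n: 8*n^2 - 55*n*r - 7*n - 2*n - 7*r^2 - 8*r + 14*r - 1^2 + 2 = 8*n^2 + n*(-55*r - 9) - 7*r^2 + 6*r + 1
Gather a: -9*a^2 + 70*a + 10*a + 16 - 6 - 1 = -9*a^2 + 80*a + 9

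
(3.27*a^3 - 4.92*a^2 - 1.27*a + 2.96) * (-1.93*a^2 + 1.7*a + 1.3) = -6.3111*a^5 + 15.0546*a^4 - 1.6619*a^3 - 14.2678*a^2 + 3.381*a + 3.848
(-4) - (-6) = 2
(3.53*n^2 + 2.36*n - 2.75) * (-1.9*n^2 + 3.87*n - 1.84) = -6.707*n^4 + 9.1771*n^3 + 7.863*n^2 - 14.9849*n + 5.06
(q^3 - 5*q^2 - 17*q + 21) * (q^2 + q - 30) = q^5 - 4*q^4 - 52*q^3 + 154*q^2 + 531*q - 630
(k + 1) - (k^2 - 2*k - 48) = -k^2 + 3*k + 49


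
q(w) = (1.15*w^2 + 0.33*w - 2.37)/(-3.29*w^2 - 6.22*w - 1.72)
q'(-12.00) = -0.00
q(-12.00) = -0.40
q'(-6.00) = -0.02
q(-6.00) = -0.45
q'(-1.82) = 0.10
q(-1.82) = -0.65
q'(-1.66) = 2.01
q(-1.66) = -0.55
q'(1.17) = -0.26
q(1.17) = 0.03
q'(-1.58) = 39.00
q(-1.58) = 0.19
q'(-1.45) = 1.94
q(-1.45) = -1.13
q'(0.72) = -0.52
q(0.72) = 0.19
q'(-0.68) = -4.93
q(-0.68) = -2.09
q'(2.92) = -0.05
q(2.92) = -0.18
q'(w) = (2.3*w + 0.33)/(-3.29*w^2 - 6.22*w - 1.72) + (6.58*w + 6.22)*(1.15*w^2 + 0.33*w - 2.37)/(-3.29*w^2 - 6.22*w - 1.72)^2 = (-6.0673*w^2 - 19.5506*w - 15.309)/(10.8241*w^4 + 40.9276*w^3 + 50.006*w^2 + 21.3968*w + 2.9584)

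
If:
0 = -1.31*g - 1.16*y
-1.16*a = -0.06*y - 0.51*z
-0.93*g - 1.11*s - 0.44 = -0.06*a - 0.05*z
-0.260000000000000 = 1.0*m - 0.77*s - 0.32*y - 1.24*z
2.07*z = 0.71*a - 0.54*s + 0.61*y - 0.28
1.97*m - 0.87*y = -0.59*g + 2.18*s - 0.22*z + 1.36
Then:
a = -0.23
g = 1.68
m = -2.64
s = -1.83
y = -1.90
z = -0.30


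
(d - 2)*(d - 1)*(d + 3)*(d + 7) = d^4 + 7*d^3 - 7*d^2 - 43*d + 42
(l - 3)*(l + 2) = l^2 - l - 6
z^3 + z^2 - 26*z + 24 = (z - 4)*(z - 1)*(z + 6)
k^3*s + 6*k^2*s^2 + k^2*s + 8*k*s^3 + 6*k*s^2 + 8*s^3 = (k + 2*s)*(k + 4*s)*(k*s + s)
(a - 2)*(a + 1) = a^2 - a - 2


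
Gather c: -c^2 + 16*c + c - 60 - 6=-c^2 + 17*c - 66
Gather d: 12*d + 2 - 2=12*d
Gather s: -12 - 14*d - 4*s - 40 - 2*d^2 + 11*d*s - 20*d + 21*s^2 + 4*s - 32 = -2*d^2 + 11*d*s - 34*d + 21*s^2 - 84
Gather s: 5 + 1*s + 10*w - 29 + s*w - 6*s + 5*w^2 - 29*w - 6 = s*(w - 5) + 5*w^2 - 19*w - 30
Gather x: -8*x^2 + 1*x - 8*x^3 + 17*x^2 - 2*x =-8*x^3 + 9*x^2 - x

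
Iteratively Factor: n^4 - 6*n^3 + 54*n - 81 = (n - 3)*(n^3 - 3*n^2 - 9*n + 27) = (n - 3)^2*(n^2 - 9) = (n - 3)^3*(n + 3)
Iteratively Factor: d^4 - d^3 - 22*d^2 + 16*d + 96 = (d - 3)*(d^3 + 2*d^2 - 16*d - 32) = (d - 4)*(d - 3)*(d^2 + 6*d + 8) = (d - 4)*(d - 3)*(d + 4)*(d + 2)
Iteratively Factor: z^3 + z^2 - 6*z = (z - 2)*(z^2 + 3*z) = z*(z - 2)*(z + 3)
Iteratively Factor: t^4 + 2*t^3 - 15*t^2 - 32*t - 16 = (t - 4)*(t^3 + 6*t^2 + 9*t + 4) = (t - 4)*(t + 1)*(t^2 + 5*t + 4) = (t - 4)*(t + 1)*(t + 4)*(t + 1)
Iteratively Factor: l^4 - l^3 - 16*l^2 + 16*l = (l - 4)*(l^3 + 3*l^2 - 4*l) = l*(l - 4)*(l^2 + 3*l - 4) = l*(l - 4)*(l + 4)*(l - 1)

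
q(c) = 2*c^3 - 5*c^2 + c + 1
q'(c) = 6*c^2 - 10*c + 1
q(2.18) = 0.14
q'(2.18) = 7.71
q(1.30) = -1.76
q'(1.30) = -1.86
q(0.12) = 1.05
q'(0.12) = -0.11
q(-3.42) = -140.91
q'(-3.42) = 105.38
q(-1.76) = -27.15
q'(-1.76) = 37.19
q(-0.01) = 0.99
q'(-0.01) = 1.10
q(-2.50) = -64.00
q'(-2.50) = 63.50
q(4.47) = 84.19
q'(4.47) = 76.19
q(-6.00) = -617.00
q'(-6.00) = 277.00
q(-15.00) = -7889.00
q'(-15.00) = 1501.00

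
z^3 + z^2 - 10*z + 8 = (z - 2)*(z - 1)*(z + 4)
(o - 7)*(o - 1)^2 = o^3 - 9*o^2 + 15*o - 7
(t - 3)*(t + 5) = t^2 + 2*t - 15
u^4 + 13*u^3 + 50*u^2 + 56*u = u*(u + 2)*(u + 4)*(u + 7)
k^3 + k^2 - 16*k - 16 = (k - 4)*(k + 1)*(k + 4)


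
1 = 1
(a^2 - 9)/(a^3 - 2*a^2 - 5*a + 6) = (a + 3)/(a^2 + a - 2)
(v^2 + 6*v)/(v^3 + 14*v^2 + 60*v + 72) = v/(v^2 + 8*v + 12)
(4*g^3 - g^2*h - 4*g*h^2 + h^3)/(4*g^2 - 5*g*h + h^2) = g + h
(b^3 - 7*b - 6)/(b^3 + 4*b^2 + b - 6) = (b^2 - 2*b - 3)/(b^2 + 2*b - 3)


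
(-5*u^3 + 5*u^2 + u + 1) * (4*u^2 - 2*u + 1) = -20*u^5 + 30*u^4 - 11*u^3 + 7*u^2 - u + 1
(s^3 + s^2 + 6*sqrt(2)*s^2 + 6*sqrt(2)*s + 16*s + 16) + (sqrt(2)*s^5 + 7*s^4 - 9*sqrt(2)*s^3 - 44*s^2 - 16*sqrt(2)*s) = sqrt(2)*s^5 + 7*s^4 - 9*sqrt(2)*s^3 + s^3 - 43*s^2 + 6*sqrt(2)*s^2 - 10*sqrt(2)*s + 16*s + 16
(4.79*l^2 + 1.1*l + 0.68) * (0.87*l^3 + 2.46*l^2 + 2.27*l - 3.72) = 4.1673*l^5 + 12.7404*l^4 + 14.1709*l^3 - 13.649*l^2 - 2.5484*l - 2.5296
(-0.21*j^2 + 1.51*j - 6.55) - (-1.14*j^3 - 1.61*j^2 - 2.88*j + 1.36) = 1.14*j^3 + 1.4*j^2 + 4.39*j - 7.91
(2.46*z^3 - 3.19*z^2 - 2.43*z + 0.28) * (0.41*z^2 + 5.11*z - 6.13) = 1.0086*z^5 + 11.2627*z^4 - 32.377*z^3 + 7.2522*z^2 + 16.3267*z - 1.7164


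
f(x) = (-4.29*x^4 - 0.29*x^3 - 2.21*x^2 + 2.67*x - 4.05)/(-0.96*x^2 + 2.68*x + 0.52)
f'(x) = (1.92*x - 2.68)*(-4.29*x^4 - 0.29*x^3 - 2.21*x^2 + 2.67*x - 4.05)/(-0.96*x^2 + 2.68*x + 0.52)^2 + (-17.16*x^3 - 0.87*x^2 - 4.42*x + 2.67)/(-0.96*x^2 + 2.68*x + 0.52) = (8.2368*x^5 - 34.2132*x^4 - 10.4776*x^3 - 3.812*x^2 - 10.0744*x + 12.2424)/(0.9216*x^4 - 5.1456*x^3 + 6.184*x^2 + 2.7872*x + 0.2704)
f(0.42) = -2.35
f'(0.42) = 2.57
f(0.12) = -4.55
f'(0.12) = 15.99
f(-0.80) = 4.11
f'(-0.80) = 1.30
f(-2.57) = 16.35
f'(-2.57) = -13.78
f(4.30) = 266.92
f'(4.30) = -16.05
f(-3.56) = 33.87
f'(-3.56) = -21.68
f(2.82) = -658.48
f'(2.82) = -4967.53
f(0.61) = -2.17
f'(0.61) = -0.54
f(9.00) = 536.84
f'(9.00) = 89.97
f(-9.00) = 277.65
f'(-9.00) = -68.47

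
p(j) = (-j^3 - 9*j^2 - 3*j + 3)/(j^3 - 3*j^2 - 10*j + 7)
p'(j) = (-3*j^2 - 18*j - 3)/(j^3 - 3*j^2 - 10*j + 7) + (-3*j^2 + 6*j + 10)*(-j^3 - 9*j^2 - 3*j + 3)/(j^3 - 3*j^2 - 10*j + 7)^2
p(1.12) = 1.99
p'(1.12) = 0.17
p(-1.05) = -0.20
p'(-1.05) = 0.96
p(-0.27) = 0.34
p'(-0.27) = 0.46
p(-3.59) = 1.33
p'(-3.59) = 1.04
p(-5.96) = 0.35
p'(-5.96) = 0.19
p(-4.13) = 0.92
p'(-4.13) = 0.56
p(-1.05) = -0.20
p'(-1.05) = 0.96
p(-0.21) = 0.36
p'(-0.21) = 0.42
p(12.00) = -2.58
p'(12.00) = 0.21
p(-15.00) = -0.36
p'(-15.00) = 0.04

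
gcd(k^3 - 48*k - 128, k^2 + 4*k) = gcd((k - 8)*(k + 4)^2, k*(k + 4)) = k + 4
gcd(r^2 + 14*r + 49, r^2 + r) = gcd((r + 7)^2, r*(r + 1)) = 1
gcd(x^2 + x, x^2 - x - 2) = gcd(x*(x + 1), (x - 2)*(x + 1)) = x + 1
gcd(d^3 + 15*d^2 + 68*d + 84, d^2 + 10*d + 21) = d + 7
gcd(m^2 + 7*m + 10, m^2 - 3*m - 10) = m + 2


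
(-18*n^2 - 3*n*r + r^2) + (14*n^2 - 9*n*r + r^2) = -4*n^2 - 12*n*r + 2*r^2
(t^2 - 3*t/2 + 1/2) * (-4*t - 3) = -4*t^3 + 3*t^2 + 5*t/2 - 3/2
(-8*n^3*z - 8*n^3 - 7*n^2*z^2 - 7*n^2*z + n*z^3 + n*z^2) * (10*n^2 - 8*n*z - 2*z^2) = -80*n^5*z - 80*n^5 - 6*n^4*z^2 - 6*n^4*z + 82*n^3*z^3 + 82*n^3*z^2 + 6*n^2*z^4 + 6*n^2*z^3 - 2*n*z^5 - 2*n*z^4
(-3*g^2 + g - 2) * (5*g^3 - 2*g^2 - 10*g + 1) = -15*g^5 + 11*g^4 + 18*g^3 - 9*g^2 + 21*g - 2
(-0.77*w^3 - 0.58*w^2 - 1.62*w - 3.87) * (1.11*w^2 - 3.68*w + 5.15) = -0.8547*w^5 + 2.1898*w^4 - 3.6293*w^3 - 1.3211*w^2 + 5.8986*w - 19.9305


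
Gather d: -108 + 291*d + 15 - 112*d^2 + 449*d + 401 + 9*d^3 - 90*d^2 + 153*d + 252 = 9*d^3 - 202*d^2 + 893*d + 560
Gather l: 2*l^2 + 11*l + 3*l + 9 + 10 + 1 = 2*l^2 + 14*l + 20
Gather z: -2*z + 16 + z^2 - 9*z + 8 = z^2 - 11*z + 24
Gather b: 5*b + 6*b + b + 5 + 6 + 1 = 12*b + 12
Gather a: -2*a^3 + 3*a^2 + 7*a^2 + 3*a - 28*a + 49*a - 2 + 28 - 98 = -2*a^3 + 10*a^2 + 24*a - 72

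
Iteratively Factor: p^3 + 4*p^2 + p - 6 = (p - 1)*(p^2 + 5*p + 6) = (p - 1)*(p + 2)*(p + 3)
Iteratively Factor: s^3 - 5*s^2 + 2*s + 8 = (s + 1)*(s^2 - 6*s + 8) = (s - 2)*(s + 1)*(s - 4)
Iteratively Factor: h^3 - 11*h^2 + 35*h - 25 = (h - 1)*(h^2 - 10*h + 25) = (h - 5)*(h - 1)*(h - 5)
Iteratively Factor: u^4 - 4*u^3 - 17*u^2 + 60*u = (u + 4)*(u^3 - 8*u^2 + 15*u) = (u - 3)*(u + 4)*(u^2 - 5*u) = u*(u - 3)*(u + 4)*(u - 5)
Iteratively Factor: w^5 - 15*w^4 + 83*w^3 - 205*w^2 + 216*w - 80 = (w - 4)*(w^4 - 11*w^3 + 39*w^2 - 49*w + 20) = (w - 5)*(w - 4)*(w^3 - 6*w^2 + 9*w - 4) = (w - 5)*(w - 4)^2*(w^2 - 2*w + 1) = (w - 5)*(w - 4)^2*(w - 1)*(w - 1)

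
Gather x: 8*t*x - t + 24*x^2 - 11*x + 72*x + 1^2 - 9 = -t + 24*x^2 + x*(8*t + 61) - 8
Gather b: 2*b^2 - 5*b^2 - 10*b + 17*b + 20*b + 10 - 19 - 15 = -3*b^2 + 27*b - 24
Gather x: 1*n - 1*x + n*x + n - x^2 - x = 2*n - x^2 + x*(n - 2)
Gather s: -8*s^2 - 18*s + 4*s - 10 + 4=-8*s^2 - 14*s - 6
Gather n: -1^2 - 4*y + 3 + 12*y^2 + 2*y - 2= 12*y^2 - 2*y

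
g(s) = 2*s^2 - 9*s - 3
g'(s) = 4*s - 9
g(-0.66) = 3.81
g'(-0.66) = -11.64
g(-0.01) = -2.91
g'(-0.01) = -9.04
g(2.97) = -12.09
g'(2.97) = 2.88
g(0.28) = -5.36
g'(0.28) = -7.88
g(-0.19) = -1.22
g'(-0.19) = -9.76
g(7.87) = 50.04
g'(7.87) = 22.48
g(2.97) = -12.09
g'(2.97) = 2.88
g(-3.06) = 43.27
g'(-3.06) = -21.24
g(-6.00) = 123.00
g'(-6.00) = -33.00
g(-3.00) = 42.00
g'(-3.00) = -21.00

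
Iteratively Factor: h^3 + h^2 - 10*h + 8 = (h + 4)*(h^2 - 3*h + 2) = (h - 2)*(h + 4)*(h - 1)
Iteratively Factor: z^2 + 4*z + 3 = (z + 1)*(z + 3)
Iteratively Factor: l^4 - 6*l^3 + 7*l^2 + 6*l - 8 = (l + 1)*(l^3 - 7*l^2 + 14*l - 8) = (l - 2)*(l + 1)*(l^2 - 5*l + 4) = (l - 4)*(l - 2)*(l + 1)*(l - 1)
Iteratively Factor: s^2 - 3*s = (s - 3)*(s)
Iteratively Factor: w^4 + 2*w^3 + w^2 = (w + 1)*(w^3 + w^2) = w*(w + 1)*(w^2 + w) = w*(w + 1)^2*(w)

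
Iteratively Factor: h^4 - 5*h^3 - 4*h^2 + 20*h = (h - 5)*(h^3 - 4*h) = (h - 5)*(h + 2)*(h^2 - 2*h) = h*(h - 5)*(h + 2)*(h - 2)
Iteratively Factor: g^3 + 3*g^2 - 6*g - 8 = (g + 1)*(g^2 + 2*g - 8) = (g + 1)*(g + 4)*(g - 2)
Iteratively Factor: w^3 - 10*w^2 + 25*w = (w - 5)*(w^2 - 5*w) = w*(w - 5)*(w - 5)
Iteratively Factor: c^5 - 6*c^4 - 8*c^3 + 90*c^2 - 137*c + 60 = (c - 1)*(c^4 - 5*c^3 - 13*c^2 + 77*c - 60) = (c - 3)*(c - 1)*(c^3 - 2*c^2 - 19*c + 20) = (c - 3)*(c - 1)^2*(c^2 - c - 20) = (c - 3)*(c - 1)^2*(c + 4)*(c - 5)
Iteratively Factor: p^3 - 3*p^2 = (p - 3)*(p^2) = p*(p - 3)*(p)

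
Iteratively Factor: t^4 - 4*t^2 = (t)*(t^3 - 4*t) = t*(t + 2)*(t^2 - 2*t) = t^2*(t + 2)*(t - 2)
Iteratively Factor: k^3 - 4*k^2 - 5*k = (k + 1)*(k^2 - 5*k) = (k - 5)*(k + 1)*(k)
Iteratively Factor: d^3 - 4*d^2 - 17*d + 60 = (d - 5)*(d^2 + d - 12) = (d - 5)*(d + 4)*(d - 3)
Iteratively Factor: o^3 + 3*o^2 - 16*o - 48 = (o - 4)*(o^2 + 7*o + 12) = (o - 4)*(o + 4)*(o + 3)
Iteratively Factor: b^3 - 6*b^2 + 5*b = (b - 1)*(b^2 - 5*b) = b*(b - 1)*(b - 5)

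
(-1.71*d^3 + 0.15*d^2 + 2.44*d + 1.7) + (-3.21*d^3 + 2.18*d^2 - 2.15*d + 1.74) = -4.92*d^3 + 2.33*d^2 + 0.29*d + 3.44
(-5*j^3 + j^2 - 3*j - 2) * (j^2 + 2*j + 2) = -5*j^5 - 9*j^4 - 11*j^3 - 6*j^2 - 10*j - 4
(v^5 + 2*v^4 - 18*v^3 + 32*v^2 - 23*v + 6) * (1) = v^5 + 2*v^4 - 18*v^3 + 32*v^2 - 23*v + 6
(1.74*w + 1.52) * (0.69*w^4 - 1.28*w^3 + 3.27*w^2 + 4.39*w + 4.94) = 1.2006*w^5 - 1.1784*w^4 + 3.7442*w^3 + 12.609*w^2 + 15.2684*w + 7.5088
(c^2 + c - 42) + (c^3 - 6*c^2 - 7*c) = c^3 - 5*c^2 - 6*c - 42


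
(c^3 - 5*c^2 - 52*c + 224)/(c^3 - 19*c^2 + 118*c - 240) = (c^2 + 3*c - 28)/(c^2 - 11*c + 30)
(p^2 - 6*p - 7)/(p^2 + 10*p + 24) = (p^2 - 6*p - 7)/(p^2 + 10*p + 24)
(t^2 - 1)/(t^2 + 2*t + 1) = (t - 1)/(t + 1)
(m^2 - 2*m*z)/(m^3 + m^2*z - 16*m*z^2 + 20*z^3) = m/(m^2 + 3*m*z - 10*z^2)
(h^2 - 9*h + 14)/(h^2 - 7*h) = (h - 2)/h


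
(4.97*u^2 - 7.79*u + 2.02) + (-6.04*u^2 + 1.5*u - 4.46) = -1.07*u^2 - 6.29*u - 2.44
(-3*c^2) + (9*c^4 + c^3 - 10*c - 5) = 9*c^4 + c^3 - 3*c^2 - 10*c - 5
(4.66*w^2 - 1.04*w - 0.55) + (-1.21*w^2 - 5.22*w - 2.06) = 3.45*w^2 - 6.26*w - 2.61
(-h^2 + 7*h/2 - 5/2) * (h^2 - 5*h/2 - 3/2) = -h^4 + 6*h^3 - 39*h^2/4 + h + 15/4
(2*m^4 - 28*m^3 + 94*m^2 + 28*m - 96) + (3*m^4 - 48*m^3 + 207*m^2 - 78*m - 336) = 5*m^4 - 76*m^3 + 301*m^2 - 50*m - 432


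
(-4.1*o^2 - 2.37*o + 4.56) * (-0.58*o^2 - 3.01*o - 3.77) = 2.378*o^4 + 13.7156*o^3 + 19.9459*o^2 - 4.7907*o - 17.1912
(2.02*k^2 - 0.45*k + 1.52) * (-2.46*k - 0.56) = -4.9692*k^3 - 0.0242000000000002*k^2 - 3.4872*k - 0.8512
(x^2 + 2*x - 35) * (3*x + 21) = 3*x^3 + 27*x^2 - 63*x - 735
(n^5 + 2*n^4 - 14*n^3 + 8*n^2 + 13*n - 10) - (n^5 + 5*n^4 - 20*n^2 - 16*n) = -3*n^4 - 14*n^3 + 28*n^2 + 29*n - 10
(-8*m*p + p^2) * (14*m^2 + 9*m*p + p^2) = -112*m^3*p - 58*m^2*p^2 + m*p^3 + p^4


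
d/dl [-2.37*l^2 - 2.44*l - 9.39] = -4.74*l - 2.44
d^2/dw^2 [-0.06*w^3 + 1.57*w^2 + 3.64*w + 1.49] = 3.14 - 0.36*w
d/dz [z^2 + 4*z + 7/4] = 2*z + 4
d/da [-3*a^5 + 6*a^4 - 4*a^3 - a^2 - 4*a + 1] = -15*a^4 + 24*a^3 - 12*a^2 - 2*a - 4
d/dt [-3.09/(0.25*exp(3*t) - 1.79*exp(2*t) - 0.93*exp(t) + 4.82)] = (2.3175*exp(2*t) - 11.0622*exp(t) - 2.8737)*exp(t)/(0.25*exp(3*t) - 1.79*exp(2*t) - 0.93*exp(t) + 4.82)^2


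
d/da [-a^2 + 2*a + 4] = 2 - 2*a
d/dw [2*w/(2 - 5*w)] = 4/(5*w - 2)^2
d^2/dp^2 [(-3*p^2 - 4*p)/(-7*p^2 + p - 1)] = 14*(31*p^3 - 9*p^2 - 12*p + 1)/(343*p^6 - 147*p^5 + 168*p^4 - 43*p^3 + 24*p^2 - 3*p + 1)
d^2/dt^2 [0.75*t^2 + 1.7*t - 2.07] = 1.50000000000000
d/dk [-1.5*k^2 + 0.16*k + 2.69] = 0.16 - 3.0*k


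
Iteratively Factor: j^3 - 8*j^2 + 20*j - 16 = (j - 2)*(j^2 - 6*j + 8) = (j - 4)*(j - 2)*(j - 2)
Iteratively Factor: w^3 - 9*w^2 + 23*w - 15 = (w - 3)*(w^2 - 6*w + 5) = (w - 5)*(w - 3)*(w - 1)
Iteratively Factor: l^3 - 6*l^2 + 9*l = (l - 3)*(l^2 - 3*l) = l*(l - 3)*(l - 3)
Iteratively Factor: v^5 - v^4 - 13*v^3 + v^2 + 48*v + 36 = (v - 3)*(v^4 + 2*v^3 - 7*v^2 - 20*v - 12) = (v - 3)*(v + 2)*(v^3 - 7*v - 6) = (v - 3)*(v + 2)^2*(v^2 - 2*v - 3) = (v - 3)^2*(v + 2)^2*(v + 1)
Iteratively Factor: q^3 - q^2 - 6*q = (q)*(q^2 - q - 6) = q*(q + 2)*(q - 3)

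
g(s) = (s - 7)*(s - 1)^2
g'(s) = (s - 7)*(2*s - 2) + (s - 1)^2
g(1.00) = 0.00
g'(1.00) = 0.00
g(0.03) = -6.56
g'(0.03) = 14.46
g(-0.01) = -7.15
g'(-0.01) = 15.18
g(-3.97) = -270.97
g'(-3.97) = 133.74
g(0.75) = -0.39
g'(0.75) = 3.19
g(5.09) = -31.95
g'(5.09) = 1.10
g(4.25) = -29.05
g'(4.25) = -7.31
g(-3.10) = -169.78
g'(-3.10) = 99.63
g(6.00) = -25.00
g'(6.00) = 15.00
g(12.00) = 605.00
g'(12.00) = 231.00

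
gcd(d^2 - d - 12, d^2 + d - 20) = d - 4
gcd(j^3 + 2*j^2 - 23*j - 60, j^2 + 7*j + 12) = j^2 + 7*j + 12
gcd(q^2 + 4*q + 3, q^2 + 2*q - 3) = q + 3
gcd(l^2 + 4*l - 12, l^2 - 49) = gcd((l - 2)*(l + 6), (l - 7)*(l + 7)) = 1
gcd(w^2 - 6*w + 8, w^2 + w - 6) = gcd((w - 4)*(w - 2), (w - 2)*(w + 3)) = w - 2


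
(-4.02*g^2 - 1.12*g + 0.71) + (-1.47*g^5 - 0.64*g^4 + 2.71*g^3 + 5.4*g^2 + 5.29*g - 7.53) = -1.47*g^5 - 0.64*g^4 + 2.71*g^3 + 1.38*g^2 + 4.17*g - 6.82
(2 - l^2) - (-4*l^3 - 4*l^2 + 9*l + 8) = 4*l^3 + 3*l^2 - 9*l - 6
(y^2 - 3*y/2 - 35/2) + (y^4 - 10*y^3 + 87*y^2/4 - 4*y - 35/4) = y^4 - 10*y^3 + 91*y^2/4 - 11*y/2 - 105/4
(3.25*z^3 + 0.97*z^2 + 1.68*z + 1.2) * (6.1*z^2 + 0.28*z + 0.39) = 19.825*z^5 + 6.827*z^4 + 11.7871*z^3 + 8.1687*z^2 + 0.9912*z + 0.468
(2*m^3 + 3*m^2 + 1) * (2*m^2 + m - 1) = 4*m^5 + 8*m^4 + m^3 - m^2 + m - 1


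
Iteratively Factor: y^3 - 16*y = (y)*(y^2 - 16) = y*(y + 4)*(y - 4)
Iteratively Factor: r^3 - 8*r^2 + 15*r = (r - 5)*(r^2 - 3*r) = (r - 5)*(r - 3)*(r)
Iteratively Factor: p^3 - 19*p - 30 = (p + 3)*(p^2 - 3*p - 10) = (p + 2)*(p + 3)*(p - 5)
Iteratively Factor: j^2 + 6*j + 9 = (j + 3)*(j + 3)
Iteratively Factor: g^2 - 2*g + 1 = (g - 1)*(g - 1)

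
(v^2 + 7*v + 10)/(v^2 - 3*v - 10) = (v + 5)/(v - 5)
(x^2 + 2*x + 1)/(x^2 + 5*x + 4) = (x + 1)/(x + 4)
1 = 1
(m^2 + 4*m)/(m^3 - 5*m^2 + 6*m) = (m + 4)/(m^2 - 5*m + 6)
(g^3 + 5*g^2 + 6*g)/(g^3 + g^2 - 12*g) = (g^2 + 5*g + 6)/(g^2 + g - 12)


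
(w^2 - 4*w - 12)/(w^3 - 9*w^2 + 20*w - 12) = (w + 2)/(w^2 - 3*w + 2)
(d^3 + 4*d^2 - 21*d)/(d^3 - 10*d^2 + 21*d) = (d + 7)/(d - 7)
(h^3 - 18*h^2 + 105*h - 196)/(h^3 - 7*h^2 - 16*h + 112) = (h - 7)/(h + 4)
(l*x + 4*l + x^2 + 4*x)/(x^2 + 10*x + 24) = (l + x)/(x + 6)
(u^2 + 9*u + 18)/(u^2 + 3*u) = (u + 6)/u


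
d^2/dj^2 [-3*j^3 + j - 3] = -18*j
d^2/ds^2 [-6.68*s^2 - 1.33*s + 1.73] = -13.3600000000000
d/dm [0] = 0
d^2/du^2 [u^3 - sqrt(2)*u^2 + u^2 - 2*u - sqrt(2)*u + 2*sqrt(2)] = 6*u - 2*sqrt(2) + 2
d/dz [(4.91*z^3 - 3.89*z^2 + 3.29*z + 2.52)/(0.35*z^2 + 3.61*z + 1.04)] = (1.7185*z^4 + 35.4502*z^3 + 0.1248*z^2 - 9.8552*z - 5.6756)/(0.1225*z^4 + 2.527*z^3 + 13.7601*z^2 + 7.5088*z + 1.0816)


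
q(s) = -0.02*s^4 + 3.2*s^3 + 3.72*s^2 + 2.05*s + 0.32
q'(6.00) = 375.01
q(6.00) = 811.82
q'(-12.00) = 1433.41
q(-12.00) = -5432.92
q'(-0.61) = 1.10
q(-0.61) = -0.28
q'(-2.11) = 29.84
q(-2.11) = -17.90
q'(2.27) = 67.47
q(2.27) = 61.04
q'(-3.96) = 128.10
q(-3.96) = -153.10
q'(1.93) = 51.59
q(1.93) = 40.86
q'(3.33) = 130.32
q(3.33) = 164.10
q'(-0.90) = 3.19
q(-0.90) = -0.86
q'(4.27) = 202.63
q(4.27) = 319.39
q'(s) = -0.08*s^3 + 9.6*s^2 + 7.44*s + 2.05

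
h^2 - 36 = (h - 6)*(h + 6)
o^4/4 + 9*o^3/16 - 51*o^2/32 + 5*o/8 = o*(o/4 + 1)*(o - 5/4)*(o - 1/2)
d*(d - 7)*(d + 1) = d^3 - 6*d^2 - 7*d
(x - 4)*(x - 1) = x^2 - 5*x + 4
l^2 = l^2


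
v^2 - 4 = (v - 2)*(v + 2)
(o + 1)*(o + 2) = o^2 + 3*o + 2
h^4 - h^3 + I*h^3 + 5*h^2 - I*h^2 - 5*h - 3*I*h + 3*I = (h - 1)*(h - I)^2*(h + 3*I)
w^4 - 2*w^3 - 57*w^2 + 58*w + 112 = (w - 8)*(w - 2)*(w + 1)*(w + 7)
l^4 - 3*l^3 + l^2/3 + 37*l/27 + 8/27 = (l - 8/3)*(l - 1)*(l + 1/3)^2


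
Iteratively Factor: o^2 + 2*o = (o + 2)*(o)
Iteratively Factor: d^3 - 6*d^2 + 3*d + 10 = (d - 2)*(d^2 - 4*d - 5) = (d - 5)*(d - 2)*(d + 1)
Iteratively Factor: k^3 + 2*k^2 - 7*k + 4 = (k - 1)*(k^2 + 3*k - 4) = (k - 1)^2*(k + 4)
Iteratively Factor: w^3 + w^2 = (w + 1)*(w^2) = w*(w + 1)*(w)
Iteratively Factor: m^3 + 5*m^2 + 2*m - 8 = (m + 4)*(m^2 + m - 2) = (m - 1)*(m + 4)*(m + 2)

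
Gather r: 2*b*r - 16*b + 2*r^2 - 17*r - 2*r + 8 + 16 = -16*b + 2*r^2 + r*(2*b - 19) + 24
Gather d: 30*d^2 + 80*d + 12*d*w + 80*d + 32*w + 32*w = 30*d^2 + d*(12*w + 160) + 64*w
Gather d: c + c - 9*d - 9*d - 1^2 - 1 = 2*c - 18*d - 2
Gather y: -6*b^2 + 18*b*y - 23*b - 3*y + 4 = -6*b^2 - 23*b + y*(18*b - 3) + 4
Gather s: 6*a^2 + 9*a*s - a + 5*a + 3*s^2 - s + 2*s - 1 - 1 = 6*a^2 + 4*a + 3*s^2 + s*(9*a + 1) - 2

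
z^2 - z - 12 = (z - 4)*(z + 3)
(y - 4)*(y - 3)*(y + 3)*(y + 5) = y^4 + y^3 - 29*y^2 - 9*y + 180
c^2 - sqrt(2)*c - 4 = (c - 2*sqrt(2))*(c + sqrt(2))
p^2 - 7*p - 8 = (p - 8)*(p + 1)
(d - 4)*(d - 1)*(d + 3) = d^3 - 2*d^2 - 11*d + 12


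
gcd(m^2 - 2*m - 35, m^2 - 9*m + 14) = m - 7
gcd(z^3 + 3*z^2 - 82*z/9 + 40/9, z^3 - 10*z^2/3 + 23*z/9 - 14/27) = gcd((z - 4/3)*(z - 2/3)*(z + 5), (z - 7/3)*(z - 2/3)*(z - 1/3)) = z - 2/3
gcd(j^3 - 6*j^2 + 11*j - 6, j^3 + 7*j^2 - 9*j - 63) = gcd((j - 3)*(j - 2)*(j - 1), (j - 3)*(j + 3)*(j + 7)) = j - 3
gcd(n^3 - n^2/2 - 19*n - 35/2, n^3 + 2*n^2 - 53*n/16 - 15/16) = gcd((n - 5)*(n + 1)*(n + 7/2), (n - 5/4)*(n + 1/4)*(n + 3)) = 1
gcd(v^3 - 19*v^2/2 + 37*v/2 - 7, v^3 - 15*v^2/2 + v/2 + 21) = v^2 - 9*v + 14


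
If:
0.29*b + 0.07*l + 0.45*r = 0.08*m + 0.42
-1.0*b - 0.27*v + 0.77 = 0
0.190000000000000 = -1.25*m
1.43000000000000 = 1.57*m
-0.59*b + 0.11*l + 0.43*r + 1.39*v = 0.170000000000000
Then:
No Solution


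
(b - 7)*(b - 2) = b^2 - 9*b + 14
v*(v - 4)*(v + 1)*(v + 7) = v^4 + 4*v^3 - 25*v^2 - 28*v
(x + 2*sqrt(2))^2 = x^2 + 4*sqrt(2)*x + 8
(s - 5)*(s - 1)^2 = s^3 - 7*s^2 + 11*s - 5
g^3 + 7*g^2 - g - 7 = (g - 1)*(g + 1)*(g + 7)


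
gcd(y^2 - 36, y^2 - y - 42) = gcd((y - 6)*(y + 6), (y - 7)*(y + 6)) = y + 6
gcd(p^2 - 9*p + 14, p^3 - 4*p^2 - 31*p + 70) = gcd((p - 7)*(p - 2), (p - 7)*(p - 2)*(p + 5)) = p^2 - 9*p + 14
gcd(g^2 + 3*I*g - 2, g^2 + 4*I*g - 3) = g + I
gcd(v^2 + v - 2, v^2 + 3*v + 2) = v + 2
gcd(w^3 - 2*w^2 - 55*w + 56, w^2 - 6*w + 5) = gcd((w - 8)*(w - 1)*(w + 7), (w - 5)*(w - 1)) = w - 1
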